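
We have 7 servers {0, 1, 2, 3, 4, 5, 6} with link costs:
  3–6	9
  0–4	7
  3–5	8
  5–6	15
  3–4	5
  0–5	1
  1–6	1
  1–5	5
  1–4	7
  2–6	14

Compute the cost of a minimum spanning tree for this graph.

33

Sort edges by weight, then run Kruskal:
0–5 (1): add. Components now {0,5} {1} {2} {3} {4} {6}
1–6 (1): add. Components now {0,5} {1,6} {2} {3} {4}
1–5 (5): add. Components now {0,1,5,6} {2} {3} {4}
3–4 (5): add. Components now {0,1,5,6} {2} {3,4}
0–4 (7): add. Components now {0,1,3,4,5,6} {2}
1–4 (7): skip — 1 and 4 already connected.
3–5 (8): skip — 3 and 5 already connected.
3–6 (9): skip — 3 and 6 already connected.
2–6 (14): add. Components now {0,1,2,3,4,5,6}
MST edges: 0–5, 1–6, 1–5, 3–4, 0–4, 2–6; total weight 1+1+5+5+7+14 = 33.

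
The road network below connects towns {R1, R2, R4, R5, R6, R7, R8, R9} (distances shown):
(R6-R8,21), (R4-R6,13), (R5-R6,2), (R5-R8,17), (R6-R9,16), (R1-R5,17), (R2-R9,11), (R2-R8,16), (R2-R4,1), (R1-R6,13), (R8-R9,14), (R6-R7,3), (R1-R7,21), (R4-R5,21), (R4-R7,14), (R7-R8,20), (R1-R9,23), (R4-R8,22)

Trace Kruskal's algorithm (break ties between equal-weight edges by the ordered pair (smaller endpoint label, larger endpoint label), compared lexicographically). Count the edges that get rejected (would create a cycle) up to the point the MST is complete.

Kruskal's algorithm — process edges by increasing weight (ties by edge label):
R2-R4 (1): add — endpoints in different components.
R5-R6 (2): add — endpoints in different components.
R6-R7 (3): add — endpoints in different components.
R2-R9 (11): add — endpoints in different components.
R1-R6 (13): add — endpoints in different components.
R4-R6 (13): add — endpoints in different components.
R4-R7 (14): skip — R7 and R4 already connected.
R8-R9 (14): add — endpoints in different components.
Edges rejected before the tree was complete: 1.

1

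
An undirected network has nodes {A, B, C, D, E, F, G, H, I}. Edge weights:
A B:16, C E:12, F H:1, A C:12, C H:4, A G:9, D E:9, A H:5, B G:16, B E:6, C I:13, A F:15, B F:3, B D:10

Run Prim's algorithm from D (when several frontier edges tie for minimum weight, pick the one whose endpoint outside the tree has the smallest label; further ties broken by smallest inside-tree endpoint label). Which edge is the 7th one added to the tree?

Prim's algorithm from D:
Step 1: cheapest edge leaving the tree is D E (9); add E.
Step 2: cheapest edge leaving the tree is B E (6); add B.
Step 3: cheapest edge leaving the tree is B F (3); add F.
Step 4: cheapest edge leaving the tree is F H (1); add H.
Step 5: cheapest edge leaving the tree is C H (4); add C.
Step 6: cheapest edge leaving the tree is A H (5); add A.
Step 7: cheapest edge leaving the tree is A G (9); add G.
Step 8: cheapest edge leaving the tree is C I (13); add I.
The 7th edge added is A G.

A-G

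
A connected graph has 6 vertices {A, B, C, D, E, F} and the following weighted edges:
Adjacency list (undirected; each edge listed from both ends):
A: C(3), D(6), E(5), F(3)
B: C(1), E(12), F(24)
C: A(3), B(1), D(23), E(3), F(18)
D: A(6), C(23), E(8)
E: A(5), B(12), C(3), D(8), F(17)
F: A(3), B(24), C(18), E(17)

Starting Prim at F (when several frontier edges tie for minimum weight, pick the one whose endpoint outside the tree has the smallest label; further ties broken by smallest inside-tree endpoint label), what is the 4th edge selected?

C-E

Prim's algorithm from F:
Step 1: cheapest edge leaving the tree is A-F (3); add A.
Step 2: cheapest edge leaving the tree is A-C (3); add C.
Step 3: cheapest edge leaving the tree is B-C (1); add B.
Step 4: cheapest edge leaving the tree is C-E (3); add E.
Step 5: cheapest edge leaving the tree is A-D (6); add D.
The 4th edge added is C-E.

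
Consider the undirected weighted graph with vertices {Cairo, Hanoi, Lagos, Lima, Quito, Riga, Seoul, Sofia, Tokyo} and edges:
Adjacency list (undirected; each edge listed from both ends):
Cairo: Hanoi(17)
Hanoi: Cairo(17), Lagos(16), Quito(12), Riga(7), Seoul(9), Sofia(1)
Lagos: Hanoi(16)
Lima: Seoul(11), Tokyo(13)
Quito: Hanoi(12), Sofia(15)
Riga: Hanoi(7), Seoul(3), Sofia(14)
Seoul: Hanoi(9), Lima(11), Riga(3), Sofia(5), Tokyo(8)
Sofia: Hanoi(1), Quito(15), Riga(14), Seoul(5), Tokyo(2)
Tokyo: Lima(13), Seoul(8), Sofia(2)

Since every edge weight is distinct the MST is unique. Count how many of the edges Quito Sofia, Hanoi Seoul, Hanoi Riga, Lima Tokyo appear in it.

Kruskal's algorithm — process edges by increasing weight (ties by edge label):
Hanoi Sofia (1): add — endpoints in different components.
Sofia Tokyo (2): add — endpoints in different components.
Riga Seoul (3): add — endpoints in different components.
Seoul Sofia (5): add — endpoints in different components.
Hanoi Riga (7): skip — Riga and Hanoi already connected.
Seoul Tokyo (8): skip — Tokyo and Seoul already connected.
Hanoi Seoul (9): skip — Hanoi and Seoul already connected.
Lima Seoul (11): add — endpoints in different components.
Hanoi Quito (12): add — endpoints in different components.
Lima Tokyo (13): skip — Tokyo and Lima already connected.
Riga Sofia (14): skip — Riga and Sofia already connected.
Quito Sofia (15): skip — Quito and Sofia already connected.
Hanoi Lagos (16): add — endpoints in different components.
Cairo Hanoi (17): add — endpoints in different components.
MST edge set: {Hanoi Sofia, Sofia Tokyo, Riga Seoul, Seoul Sofia, Lima Seoul, Hanoi Quito, Hanoi Lagos, Cairo Hanoi}.
Of the listed edges, {} are in the MST → 0.

0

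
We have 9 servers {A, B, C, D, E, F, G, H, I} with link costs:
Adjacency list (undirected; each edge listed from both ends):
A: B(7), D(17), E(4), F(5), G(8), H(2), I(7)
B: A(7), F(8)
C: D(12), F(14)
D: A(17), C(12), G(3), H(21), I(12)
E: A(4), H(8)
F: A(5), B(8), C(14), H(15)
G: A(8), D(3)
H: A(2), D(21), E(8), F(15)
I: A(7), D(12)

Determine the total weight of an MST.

Sort edges by weight, then run Kruskal:
A—H (2): add — endpoints in different components.
D—G (3): add — endpoints in different components.
A—E (4): add — endpoints in different components.
A—F (5): add — endpoints in different components.
A—B (7): add — endpoints in different components.
A—I (7): add — endpoints in different components.
A—G (8): add — endpoints in different components.
B—F (8): skip — B and F already connected.
E—H (8): skip — E and H already connected.
C—D (12): add — endpoints in different components.
MST edges: A—H, D—G, A—E, A—F, A—B, A—I, A—G, C—D; total weight 2+3+4+5+7+7+8+12 = 48.

48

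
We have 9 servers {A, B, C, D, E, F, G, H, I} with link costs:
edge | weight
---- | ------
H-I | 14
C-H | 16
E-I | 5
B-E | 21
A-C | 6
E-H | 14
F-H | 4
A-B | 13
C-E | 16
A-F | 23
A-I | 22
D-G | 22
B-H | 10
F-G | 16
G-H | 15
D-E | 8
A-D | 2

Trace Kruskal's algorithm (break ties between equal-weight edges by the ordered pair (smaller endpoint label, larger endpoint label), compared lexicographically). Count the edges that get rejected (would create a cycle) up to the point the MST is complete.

Kruskal: consider edges lightest-first.
A-D (2): add — endpoints in different components.
F-H (4): add — endpoints in different components.
E-I (5): add — endpoints in different components.
A-C (6): add — endpoints in different components.
D-E (8): add — endpoints in different components.
B-H (10): add — endpoints in different components.
A-B (13): add — endpoints in different components.
E-H (14): skip — E and H already connected.
H-I (14): skip — H and I already connected.
G-H (15): add — endpoints in different components.
Edges rejected before the tree was complete: 2.

2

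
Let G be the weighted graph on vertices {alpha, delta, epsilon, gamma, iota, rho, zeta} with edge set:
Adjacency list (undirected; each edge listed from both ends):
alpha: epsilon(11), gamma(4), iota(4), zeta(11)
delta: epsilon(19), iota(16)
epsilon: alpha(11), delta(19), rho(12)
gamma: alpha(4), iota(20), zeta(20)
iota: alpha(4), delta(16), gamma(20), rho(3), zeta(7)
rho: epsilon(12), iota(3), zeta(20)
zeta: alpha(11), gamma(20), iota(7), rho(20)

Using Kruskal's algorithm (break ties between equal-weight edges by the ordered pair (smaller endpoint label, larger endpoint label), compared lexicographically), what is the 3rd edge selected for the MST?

Sort edges by weight, then run Kruskal:
iota rho (3): add — endpoints in different components.
alpha gamma (4): add — endpoints in different components.
alpha iota (4): add — endpoints in different components.
iota zeta (7): add — endpoints in different components.
alpha epsilon (11): add — endpoints in different components.
alpha zeta (11): skip — alpha and zeta already connected.
epsilon rho (12): skip — epsilon and rho already connected.
delta iota (16): add — endpoints in different components.
The 3rd edge added is alpha iota.

alpha-iota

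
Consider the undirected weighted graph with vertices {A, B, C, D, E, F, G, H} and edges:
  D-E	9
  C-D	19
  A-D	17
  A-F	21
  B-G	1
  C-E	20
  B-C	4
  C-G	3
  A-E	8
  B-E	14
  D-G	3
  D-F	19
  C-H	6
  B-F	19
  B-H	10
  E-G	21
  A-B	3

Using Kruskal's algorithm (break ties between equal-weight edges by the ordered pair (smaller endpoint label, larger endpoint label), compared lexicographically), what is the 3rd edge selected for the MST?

C-G

Kruskal: consider edges lightest-first.
B-G (1): add — endpoints in different components.
A-B (3): add — endpoints in different components.
C-G (3): add — endpoints in different components.
D-G (3): add — endpoints in different components.
B-C (4): skip — B and C already connected.
C-H (6): add — endpoints in different components.
A-E (8): add — endpoints in different components.
D-E (9): skip — D and E already connected.
B-H (10): skip — B and H already connected.
B-E (14): skip — B and E already connected.
A-D (17): skip — A and D already connected.
B-F (19): add — endpoints in different components.
The 3rd edge added is C-G.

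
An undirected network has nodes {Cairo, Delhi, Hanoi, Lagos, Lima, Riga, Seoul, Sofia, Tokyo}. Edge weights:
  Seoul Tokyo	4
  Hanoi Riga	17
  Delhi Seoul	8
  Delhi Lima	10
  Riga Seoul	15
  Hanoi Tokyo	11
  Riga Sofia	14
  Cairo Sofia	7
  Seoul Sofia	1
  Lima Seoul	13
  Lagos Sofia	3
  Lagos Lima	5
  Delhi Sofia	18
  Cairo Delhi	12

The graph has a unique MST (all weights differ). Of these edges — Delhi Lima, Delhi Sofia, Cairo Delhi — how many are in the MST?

0

Kruskal's algorithm — process edges by increasing weight (ties by edge label):
Seoul Sofia (1): add — endpoints in different components.
Lagos Sofia (3): add — endpoints in different components.
Seoul Tokyo (4): add — endpoints in different components.
Lagos Lima (5): add — endpoints in different components.
Cairo Sofia (7): add — endpoints in different components.
Delhi Seoul (8): add — endpoints in different components.
Delhi Lima (10): skip — Delhi and Lima already connected.
Hanoi Tokyo (11): add — endpoints in different components.
Cairo Delhi (12): skip — Delhi and Cairo already connected.
Lima Seoul (13): skip — Seoul and Lima already connected.
Riga Sofia (14): add — endpoints in different components.
MST edge set: {Seoul Sofia, Lagos Sofia, Seoul Tokyo, Lagos Lima, Cairo Sofia, Delhi Seoul, Hanoi Tokyo, Riga Sofia}.
Of the listed edges, {} are in the MST → 0.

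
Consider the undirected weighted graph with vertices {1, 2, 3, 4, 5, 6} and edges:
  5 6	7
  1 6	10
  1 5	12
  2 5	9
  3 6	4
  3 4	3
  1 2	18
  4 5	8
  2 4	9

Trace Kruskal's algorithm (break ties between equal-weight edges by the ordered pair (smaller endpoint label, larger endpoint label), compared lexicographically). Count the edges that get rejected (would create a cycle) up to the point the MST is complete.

Kruskal's algorithm — process edges by increasing weight (ties by edge label):
3 4 (3): add. Components now {1} {2} {3,4} {5} {6}
3 6 (4): add. Components now {1} {2} {3,4,6} {5}
5 6 (7): add. Components now {1} {2} {3,4,5,6}
4 5 (8): skip — 4 and 5 already connected.
2 4 (9): add. Components now {1} {2,3,4,5,6}
2 5 (9): skip — 2 and 5 already connected.
1 6 (10): add. Components now {1,2,3,4,5,6}
Edges rejected before the tree was complete: 2.

2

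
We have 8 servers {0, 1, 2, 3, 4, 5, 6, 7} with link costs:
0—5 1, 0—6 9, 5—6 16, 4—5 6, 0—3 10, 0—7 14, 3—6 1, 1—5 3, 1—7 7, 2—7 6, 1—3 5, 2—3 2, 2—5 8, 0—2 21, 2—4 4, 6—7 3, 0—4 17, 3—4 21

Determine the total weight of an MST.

Sort edges by weight, then run Kruskal:
0—5 (1): add — endpoints in different components.
3—6 (1): add — endpoints in different components.
2—3 (2): add — endpoints in different components.
1—5 (3): add — endpoints in different components.
6—7 (3): add — endpoints in different components.
2—4 (4): add — endpoints in different components.
1—3 (5): add — endpoints in different components.
MST edges: 0—5, 3—6, 2—3, 1—5, 6—7, 2—4, 1—3; total weight 1+1+2+3+3+4+5 = 19.

19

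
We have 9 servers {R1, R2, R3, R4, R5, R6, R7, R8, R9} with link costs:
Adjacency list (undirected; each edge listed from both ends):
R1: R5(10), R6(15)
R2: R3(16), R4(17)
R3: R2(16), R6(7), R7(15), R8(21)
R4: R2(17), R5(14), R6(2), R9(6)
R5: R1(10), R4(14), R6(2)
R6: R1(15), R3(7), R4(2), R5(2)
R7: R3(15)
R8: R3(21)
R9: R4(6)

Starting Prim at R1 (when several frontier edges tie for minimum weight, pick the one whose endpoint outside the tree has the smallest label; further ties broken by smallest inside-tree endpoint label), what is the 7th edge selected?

R2-R3

Prim's algorithm from R1:
Step 1: frontier [R1—R5 10, R1—R6 15] → take R1—R5 (10); add R5.
Step 2: frontier [R1—R6 15, R5—R6 2, R4—R5 14] → take R5—R6 (2); add R6.
Step 3: frontier [R4—R5 14, R4—R6 2, R3—R6 7] → take R4—R6 (2); add R4.
Step 4: frontier [R4—R9 6, R2—R4 17, R3—R6 7] → take R4—R9 (6); add R9.
Step 5: frontier [R2—R4 17, R3—R6 7] → take R3—R6 (7); add R3.
Step 6: frontier [R3—R7 15, R2—R3 16, R3—R8 21, R2—R4 17] → take R3—R7 (15); add R7.
Step 7: frontier [R2—R3 16, R3—R8 21, R2—R4 17] → take R2—R3 (16); add R2.
Step 8: frontier [R3—R8 21] → take R3—R8 (21); add R8.
The 7th edge added is R2—R3.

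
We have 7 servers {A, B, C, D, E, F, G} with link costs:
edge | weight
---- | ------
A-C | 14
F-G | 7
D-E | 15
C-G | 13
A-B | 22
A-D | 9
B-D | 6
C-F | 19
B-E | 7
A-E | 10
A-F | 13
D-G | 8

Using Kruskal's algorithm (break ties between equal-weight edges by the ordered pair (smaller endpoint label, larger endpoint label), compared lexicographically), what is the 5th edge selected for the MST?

A-D

Kruskal's algorithm — process edges by increasing weight (ties by edge label):
B-D (6): add. Components now {A} {B,D} {C} {E} {F} {G}
B-E (7): add. Components now {A} {B,D,E} {C} {F} {G}
F-G (7): add. Components now {A} {B,D,E} {C} {F,G}
D-G (8): add. Components now {A} {B,D,E,F,G} {C}
A-D (9): add. Components now {A,B,D,E,F,G} {C}
A-E (10): skip — A and E already connected.
A-F (13): skip — A and F already connected.
C-G (13): add. Components now {A,B,C,D,E,F,G}
The 5th edge added is A-D.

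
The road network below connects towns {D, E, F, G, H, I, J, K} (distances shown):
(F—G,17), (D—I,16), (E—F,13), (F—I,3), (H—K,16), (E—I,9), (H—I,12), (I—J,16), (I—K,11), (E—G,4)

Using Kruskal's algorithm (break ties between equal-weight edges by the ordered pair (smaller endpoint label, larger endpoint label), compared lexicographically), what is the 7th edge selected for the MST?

I-J

Kruskal: consider edges lightest-first.
F—I (3): add — endpoints in different components.
E—G (4): add — endpoints in different components.
E—I (9): add — endpoints in different components.
I—K (11): add — endpoints in different components.
H—I (12): add — endpoints in different components.
E—F (13): skip — E and F already connected.
D—I (16): add — endpoints in different components.
H—K (16): skip — H and K already connected.
I—J (16): add — endpoints in different components.
The 7th edge added is I—J.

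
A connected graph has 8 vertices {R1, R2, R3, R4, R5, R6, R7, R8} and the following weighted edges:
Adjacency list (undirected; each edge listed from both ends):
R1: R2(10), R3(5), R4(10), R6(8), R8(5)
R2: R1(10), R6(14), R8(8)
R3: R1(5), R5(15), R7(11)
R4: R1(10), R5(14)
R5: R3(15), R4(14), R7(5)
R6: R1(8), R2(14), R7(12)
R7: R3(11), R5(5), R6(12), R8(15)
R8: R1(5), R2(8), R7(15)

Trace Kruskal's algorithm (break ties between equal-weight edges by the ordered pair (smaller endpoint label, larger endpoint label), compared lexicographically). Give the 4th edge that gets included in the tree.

Kruskal's algorithm — process edges by increasing weight (ties by edge label):
R1—R3 (5): add — endpoints in different components.
R1—R8 (5): add — endpoints in different components.
R5—R7 (5): add — endpoints in different components.
R1—R6 (8): add — endpoints in different components.
R2—R8 (8): add — endpoints in different components.
R1—R2 (10): skip — R1 and R2 already connected.
R1—R4 (10): add — endpoints in different components.
R3—R7 (11): add — endpoints in different components.
The 4th edge added is R1—R6.

R1-R6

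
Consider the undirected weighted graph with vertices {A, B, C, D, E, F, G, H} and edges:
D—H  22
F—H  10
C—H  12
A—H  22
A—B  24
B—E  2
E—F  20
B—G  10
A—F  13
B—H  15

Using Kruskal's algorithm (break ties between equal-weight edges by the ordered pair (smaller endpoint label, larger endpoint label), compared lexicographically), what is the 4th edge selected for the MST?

Sort edges by weight, then run Kruskal:
B—E (2): add — endpoints in different components.
B—G (10): add — endpoints in different components.
F—H (10): add — endpoints in different components.
C—H (12): add — endpoints in different components.
A—F (13): add — endpoints in different components.
B—H (15): add — endpoints in different components.
E—F (20): skip — E and F already connected.
A—H (22): skip — A and H already connected.
D—H (22): add — endpoints in different components.
The 4th edge added is C—H.

C-H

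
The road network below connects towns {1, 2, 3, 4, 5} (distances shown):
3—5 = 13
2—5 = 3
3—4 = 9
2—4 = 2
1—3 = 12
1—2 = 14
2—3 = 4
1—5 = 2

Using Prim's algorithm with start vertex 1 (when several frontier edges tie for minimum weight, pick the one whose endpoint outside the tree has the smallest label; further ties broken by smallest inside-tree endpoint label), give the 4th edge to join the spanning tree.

2-3

Grow the tree from 1 using Prim:
Step 1: cheapest edge leaving the tree is 1—5 (2); add 5.
Step 2: cheapest edge leaving the tree is 2—5 (3); add 2.
Step 3: cheapest edge leaving the tree is 2—4 (2); add 4.
Step 4: cheapest edge leaving the tree is 2—3 (4); add 3.
The 4th edge added is 2—3.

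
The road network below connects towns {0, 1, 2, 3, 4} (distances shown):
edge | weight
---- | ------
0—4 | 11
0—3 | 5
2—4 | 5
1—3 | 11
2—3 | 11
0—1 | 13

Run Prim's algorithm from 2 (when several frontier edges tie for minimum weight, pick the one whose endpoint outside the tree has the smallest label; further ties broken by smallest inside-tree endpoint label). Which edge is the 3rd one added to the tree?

0-3

Prim, starting at 2.
Step 1: cheapest edge leaving the tree is 2—4 (5); add 4.
Step 2: cheapest edge leaving the tree is 0—4 (11); add 0.
Step 3: cheapest edge leaving the tree is 0—3 (5); add 3.
Step 4: cheapest edge leaving the tree is 1—3 (11); add 1.
The 3rd edge added is 0—3.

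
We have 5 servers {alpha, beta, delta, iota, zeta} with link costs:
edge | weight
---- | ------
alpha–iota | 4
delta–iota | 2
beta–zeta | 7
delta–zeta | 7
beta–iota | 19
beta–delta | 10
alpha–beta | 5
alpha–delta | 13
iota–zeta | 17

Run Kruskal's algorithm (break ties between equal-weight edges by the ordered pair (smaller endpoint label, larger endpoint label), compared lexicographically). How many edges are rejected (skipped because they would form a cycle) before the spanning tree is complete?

Sort edges by weight, then run Kruskal:
delta–iota (2): add — endpoints in different components.
alpha–iota (4): add — endpoints in different components.
alpha–beta (5): add — endpoints in different components.
beta–zeta (7): add — endpoints in different components.
Edges rejected before the tree was complete: 0.

0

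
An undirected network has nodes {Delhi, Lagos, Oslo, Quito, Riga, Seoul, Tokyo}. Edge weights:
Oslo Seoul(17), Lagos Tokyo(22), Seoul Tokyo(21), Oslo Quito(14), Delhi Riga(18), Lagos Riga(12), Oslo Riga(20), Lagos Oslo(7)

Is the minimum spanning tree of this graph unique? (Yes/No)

Kruskal's algorithm — process edges by increasing weight (ties by edge label):
Lagos Oslo (7): add — endpoints in different components.
Lagos Riga (12): add — endpoints in different components.
Oslo Quito (14): add — endpoints in different components.
Oslo Seoul (17): add — endpoints in different components.
Delhi Riga (18): add — endpoints in different components.
Oslo Riga (20): skip — Riga and Oslo already connected.
Seoul Tokyo (21): add — endpoints in different components.
Every non-tree edge has weight strictly greater than the heaviest edge on the tree path between its endpoints, so the MST is unique.

Yes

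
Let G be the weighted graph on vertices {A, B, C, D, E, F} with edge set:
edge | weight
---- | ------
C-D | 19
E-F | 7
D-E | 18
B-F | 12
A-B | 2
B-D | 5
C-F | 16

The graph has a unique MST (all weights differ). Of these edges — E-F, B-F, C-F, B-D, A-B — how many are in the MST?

Kruskal: consider edges lightest-first.
A-B (2): add. Components now {A,B} {C} {D} {E} {F}
B-D (5): add. Components now {A,B,D} {C} {E} {F}
E-F (7): add. Components now {A,B,D} {C} {E,F}
B-F (12): add. Components now {A,B,D,E,F} {C}
C-F (16): add. Components now {A,B,C,D,E,F}
MST edge set: {A-B, B-D, E-F, B-F, C-F}.
Of the listed edges, {E-F, B-F, C-F, B-D, A-B} are in the MST → 5.

5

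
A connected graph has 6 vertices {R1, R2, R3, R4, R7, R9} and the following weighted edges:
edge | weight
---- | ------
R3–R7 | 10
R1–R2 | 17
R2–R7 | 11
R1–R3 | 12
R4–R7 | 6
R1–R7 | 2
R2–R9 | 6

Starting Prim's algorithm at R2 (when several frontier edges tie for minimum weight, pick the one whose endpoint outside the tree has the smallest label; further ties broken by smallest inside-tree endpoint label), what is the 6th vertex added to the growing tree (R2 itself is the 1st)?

Prim, starting at R2.
Step 1: frontier [R2–R9 6, R2–R7 11, R1–R2 17] → take R2–R9 (6); add R9.
Step 2: frontier [R2–R7 11, R1–R2 17] → take R2–R7 (11); add R7.
Step 3: frontier [R1–R2 17, R1–R7 2, R4–R7 6, R3–R7 10] → take R1–R7 (2); add R1.
Step 4: frontier [R1–R3 12, R4–R7 6, R3–R7 10] → take R4–R7 (6); add R4.
Step 5: frontier [R1–R3 12, R3–R7 10] → take R3–R7 (10); add R3.
Vertex order: R2, R9, R7, R1, R4, R3. The 6th vertex is R3.

R3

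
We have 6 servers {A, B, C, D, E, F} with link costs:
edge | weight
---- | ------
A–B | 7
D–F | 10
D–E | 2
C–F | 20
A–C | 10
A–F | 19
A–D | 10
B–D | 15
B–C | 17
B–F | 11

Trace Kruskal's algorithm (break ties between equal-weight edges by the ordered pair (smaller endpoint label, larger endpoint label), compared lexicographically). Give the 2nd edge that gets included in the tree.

A-B

Kruskal's algorithm — process edges by increasing weight (ties by edge label):
D–E (2): add. Components now {A} {B} {C} {D,E} {F}
A–B (7): add. Components now {A,B} {C} {D,E} {F}
A–C (10): add. Components now {A,B,C} {D,E} {F}
A–D (10): add. Components now {A,B,C,D,E} {F}
D–F (10): add. Components now {A,B,C,D,E,F}
The 2nd edge added is A–B.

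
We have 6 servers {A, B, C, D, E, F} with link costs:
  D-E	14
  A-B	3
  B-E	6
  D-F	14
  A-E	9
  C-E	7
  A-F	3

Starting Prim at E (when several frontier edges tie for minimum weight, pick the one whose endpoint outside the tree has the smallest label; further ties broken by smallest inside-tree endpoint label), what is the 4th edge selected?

Grow the tree from E using Prim:
Step 1: cheapest edge leaving the tree is B-E (6); add B.
Step 2: cheapest edge leaving the tree is A-B (3); add A.
Step 3: cheapest edge leaving the tree is A-F (3); add F.
Step 4: cheapest edge leaving the tree is C-E (7); add C.
Step 5: cheapest edge leaving the tree is D-E (14); add D.
The 4th edge added is C-E.

C-E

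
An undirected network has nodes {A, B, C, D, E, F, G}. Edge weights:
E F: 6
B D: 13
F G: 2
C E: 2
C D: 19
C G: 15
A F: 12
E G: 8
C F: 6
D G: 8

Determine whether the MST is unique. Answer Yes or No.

No

Sort edges by weight, then run Kruskal:
C E (2): add — endpoints in different components.
F G (2): add — endpoints in different components.
C F (6): add — endpoints in different components.
E F (6): skip — E and F already connected.
D G (8): add — endpoints in different components.
E G (8): skip — E and G already connected.
A F (12): add — endpoints in different components.
B D (13): add — endpoints in different components.
Non-tree edge E F has weight 6, equal to the heaviest edge on its tree cycle — swapping gives another MST of the same weight. Not unique.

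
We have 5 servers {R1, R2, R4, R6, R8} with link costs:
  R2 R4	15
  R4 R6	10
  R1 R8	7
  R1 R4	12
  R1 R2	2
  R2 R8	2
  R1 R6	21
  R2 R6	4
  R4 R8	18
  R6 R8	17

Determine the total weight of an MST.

18

Prim's algorithm from R1:
Step 1: cheapest edge leaving the tree is R1 R2 (2); add R2.
Step 2: cheapest edge leaving the tree is R2 R8 (2); add R8.
Step 3: cheapest edge leaving the tree is R2 R6 (4); add R6.
Step 4: cheapest edge leaving the tree is R4 R6 (10); add R4.
MST edges: R1 R2, R2 R8, R2 R6, R4 R6; total weight 2+2+4+10 = 18.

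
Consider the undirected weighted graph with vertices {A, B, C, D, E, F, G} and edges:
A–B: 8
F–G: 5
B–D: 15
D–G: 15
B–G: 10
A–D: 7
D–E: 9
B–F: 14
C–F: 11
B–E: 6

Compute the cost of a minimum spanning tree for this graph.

47

Kruskal: consider edges lightest-first.
F–G (5): add. Components now {A} {B} {C} {D} {E} {F,G}
B–E (6): add. Components now {A} {B,E} {C} {D} {F,G}
A–D (7): add. Components now {A,D} {B,E} {C} {F,G}
A–B (8): add. Components now {A,B,D,E} {C} {F,G}
D–E (9): skip — D and E already connected.
B–G (10): add. Components now {A,B,D,E,F,G} {C}
C–F (11): add. Components now {A,B,C,D,E,F,G}
MST edges: F–G, B–E, A–D, A–B, B–G, C–F; total weight 5+6+7+8+10+11 = 47.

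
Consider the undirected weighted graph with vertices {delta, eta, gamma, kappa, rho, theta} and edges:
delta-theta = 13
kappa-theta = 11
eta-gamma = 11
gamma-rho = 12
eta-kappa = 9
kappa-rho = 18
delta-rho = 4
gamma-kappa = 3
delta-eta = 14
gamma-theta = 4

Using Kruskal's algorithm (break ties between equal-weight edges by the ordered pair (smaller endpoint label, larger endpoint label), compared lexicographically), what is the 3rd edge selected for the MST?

Kruskal: consider edges lightest-first.
gamma-kappa (3): add — endpoints in different components.
delta-rho (4): add — endpoints in different components.
gamma-theta (4): add — endpoints in different components.
eta-kappa (9): add — endpoints in different components.
eta-gamma (11): skip — eta and gamma already connected.
kappa-theta (11): skip — theta and kappa already connected.
gamma-rho (12): add — endpoints in different components.
The 3rd edge added is gamma-theta.

gamma-theta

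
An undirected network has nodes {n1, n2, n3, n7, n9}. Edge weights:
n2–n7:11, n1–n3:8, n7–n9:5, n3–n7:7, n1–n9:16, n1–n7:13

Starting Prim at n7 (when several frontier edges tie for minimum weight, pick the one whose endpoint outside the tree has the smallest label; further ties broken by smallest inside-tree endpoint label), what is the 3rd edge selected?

Prim, starting at n7.
Step 1: frontier [n7–n9 5, n3–n7 7, n2–n7 11, n1–n7 13] → take n7–n9 (5); add n9.
Step 2: frontier [n3–n7 7, n2–n7 11, n1–n7 13, n1–n9 16] → take n3–n7 (7); add n3.
Step 3: frontier [n1–n3 8, n2–n7 11, n1–n7 13, n1–n9 16] → take n1–n3 (8); add n1.
Step 4: frontier [n2–n7 11] → take n2–n7 (11); add n2.
The 3rd edge added is n1–n3.

n1-n3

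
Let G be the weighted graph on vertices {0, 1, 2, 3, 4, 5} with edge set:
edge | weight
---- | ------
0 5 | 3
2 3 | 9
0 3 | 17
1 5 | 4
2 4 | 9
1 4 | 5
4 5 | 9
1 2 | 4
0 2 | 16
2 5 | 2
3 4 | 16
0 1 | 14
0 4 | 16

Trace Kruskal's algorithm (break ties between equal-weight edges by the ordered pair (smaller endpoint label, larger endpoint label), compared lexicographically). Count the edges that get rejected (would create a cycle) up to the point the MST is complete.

1

Sort edges by weight, then run Kruskal:
2 5 (2): add — endpoints in different components.
0 5 (3): add — endpoints in different components.
1 2 (4): add — endpoints in different components.
1 5 (4): skip — 1 and 5 already connected.
1 4 (5): add — endpoints in different components.
2 3 (9): add — endpoints in different components.
Edges rejected before the tree was complete: 1.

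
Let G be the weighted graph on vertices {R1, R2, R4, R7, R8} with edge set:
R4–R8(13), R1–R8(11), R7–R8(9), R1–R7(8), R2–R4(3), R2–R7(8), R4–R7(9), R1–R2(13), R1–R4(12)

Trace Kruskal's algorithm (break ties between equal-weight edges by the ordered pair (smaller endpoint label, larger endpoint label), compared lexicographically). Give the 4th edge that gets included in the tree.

Sort edges by weight, then run Kruskal:
R2–R4 (3): add. Components now {R2,R4} {R7} {R1} {R8}
R1–R7 (8): add. Components now {R2,R4} {R1,R7} {R8}
R2–R7 (8): add. Components now {R1,R2,R4,R7} {R8}
R4–R7 (9): skip — R7 and R4 already connected.
R7–R8 (9): add. Components now {R1,R2,R4,R7,R8}
The 4th edge added is R7–R8.

R7-R8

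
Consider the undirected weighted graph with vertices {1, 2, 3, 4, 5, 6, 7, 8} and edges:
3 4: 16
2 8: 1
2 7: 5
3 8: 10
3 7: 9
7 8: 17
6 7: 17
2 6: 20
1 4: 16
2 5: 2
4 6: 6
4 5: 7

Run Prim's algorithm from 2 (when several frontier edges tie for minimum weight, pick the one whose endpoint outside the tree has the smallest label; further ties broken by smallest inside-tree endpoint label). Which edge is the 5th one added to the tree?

Grow the tree from 2 using Prim:
Step 1: frontier [2 8 1, 2 5 2, 2 7 5, 2 6 20] → take 2 8 (1); add 8.
Step 2: frontier [2 5 2, 2 7 5, 2 6 20, 3 8 10, 7 8 17] → take 2 5 (2); add 5.
Step 3: frontier [2 7 5, 2 6 20, 4 5 7, 3 8 10, 7 8 17] → take 2 7 (5); add 7.
Step 4: frontier [2 6 20, 4 5 7, 3 7 9, 6 7 17, 3 8 10] → take 4 5 (7); add 4.
Step 5: frontier [2 6 20, 4 6 6, 1 4 16, 3 4 16, 3 7 9, 6 7 17, 3 8 10] → take 4 6 (6); add 6.
Step 6: frontier [1 4 16, 3 4 16, 3 7 9, 3 8 10] → take 3 7 (9); add 3.
Step 7: frontier [1 4 16] → take 1 4 (16); add 1.
The 5th edge added is 4 6.

4-6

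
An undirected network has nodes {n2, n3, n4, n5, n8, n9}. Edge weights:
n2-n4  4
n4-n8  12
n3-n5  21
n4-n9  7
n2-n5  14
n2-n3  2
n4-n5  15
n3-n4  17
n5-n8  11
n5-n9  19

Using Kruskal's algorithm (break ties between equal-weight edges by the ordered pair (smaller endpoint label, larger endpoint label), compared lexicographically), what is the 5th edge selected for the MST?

n4-n8

Sort edges by weight, then run Kruskal:
n2-n3 (2): add — endpoints in different components.
n2-n4 (4): add — endpoints in different components.
n4-n9 (7): add — endpoints in different components.
n5-n8 (11): add — endpoints in different components.
n4-n8 (12): add — endpoints in different components.
The 5th edge added is n4-n8.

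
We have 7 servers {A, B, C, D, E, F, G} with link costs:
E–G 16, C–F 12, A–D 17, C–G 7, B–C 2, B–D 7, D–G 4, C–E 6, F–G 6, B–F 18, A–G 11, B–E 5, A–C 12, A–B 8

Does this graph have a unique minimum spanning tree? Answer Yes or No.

Kruskal: consider edges lightest-first.
B–C (2): add — endpoints in different components.
D–G (4): add — endpoints in different components.
B–E (5): add — endpoints in different components.
C–E (6): skip — C and E already connected.
F–G (6): add — endpoints in different components.
B–D (7): add — endpoints in different components.
C–G (7): skip — C and G already connected.
A–B (8): add — endpoints in different components.
Non-tree edge C–G has weight 7, equal to the heaviest edge on its tree cycle — swapping gives another MST of the same weight. Not unique.

No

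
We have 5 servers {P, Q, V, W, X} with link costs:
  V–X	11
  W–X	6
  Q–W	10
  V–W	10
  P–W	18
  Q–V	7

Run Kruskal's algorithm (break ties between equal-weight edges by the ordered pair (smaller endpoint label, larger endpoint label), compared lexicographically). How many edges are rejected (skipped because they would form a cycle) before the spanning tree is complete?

Sort edges by weight, then run Kruskal:
W–X (6): add — endpoints in different components.
Q–V (7): add — endpoints in different components.
Q–W (10): add — endpoints in different components.
V–W (10): skip — V and W already connected.
V–X (11): skip — X and V already connected.
P–W (18): add — endpoints in different components.
Edges rejected before the tree was complete: 2.

2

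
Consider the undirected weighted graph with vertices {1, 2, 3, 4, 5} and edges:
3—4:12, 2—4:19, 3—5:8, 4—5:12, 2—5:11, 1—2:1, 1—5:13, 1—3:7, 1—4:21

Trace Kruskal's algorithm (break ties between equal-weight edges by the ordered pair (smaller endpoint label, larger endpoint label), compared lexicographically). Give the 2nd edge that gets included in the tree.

Kruskal: consider edges lightest-first.
1—2 (1): add. Components now {1,2} {3} {4} {5}
1—3 (7): add. Components now {1,2,3} {4} {5}
3—5 (8): add. Components now {1,2,3,5} {4}
2—5 (11): skip — 2 and 5 already connected.
3—4 (12): add. Components now {1,2,3,4,5}
The 2nd edge added is 1—3.

1-3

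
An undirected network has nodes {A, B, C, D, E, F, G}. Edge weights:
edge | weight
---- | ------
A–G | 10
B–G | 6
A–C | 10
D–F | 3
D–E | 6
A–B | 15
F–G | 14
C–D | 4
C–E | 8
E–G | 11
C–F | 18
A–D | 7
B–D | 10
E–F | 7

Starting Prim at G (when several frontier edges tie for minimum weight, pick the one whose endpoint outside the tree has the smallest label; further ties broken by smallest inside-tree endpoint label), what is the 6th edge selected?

D-E

Prim, starting at G.
Step 1: cheapest edge leaving the tree is B–G (6); add B.
Step 2: cheapest edge leaving the tree is A–G (10); add A.
Step 3: cheapest edge leaving the tree is A–D (7); add D.
Step 4: cheapest edge leaving the tree is D–F (3); add F.
Step 5: cheapest edge leaving the tree is C–D (4); add C.
Step 6: cheapest edge leaving the tree is D–E (6); add E.
The 6th edge added is D–E.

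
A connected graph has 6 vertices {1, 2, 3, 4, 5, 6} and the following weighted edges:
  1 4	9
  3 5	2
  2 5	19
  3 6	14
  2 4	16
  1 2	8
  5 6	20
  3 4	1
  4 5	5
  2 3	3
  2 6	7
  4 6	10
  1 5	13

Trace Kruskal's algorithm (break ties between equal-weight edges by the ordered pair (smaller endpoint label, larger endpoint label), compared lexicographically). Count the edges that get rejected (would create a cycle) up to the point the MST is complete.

1

Sort edges by weight, then run Kruskal:
3 4 (1): add. Components now {1} {2} {3,4} {5} {6}
3 5 (2): add. Components now {1} {2} {3,4,5} {6}
2 3 (3): add. Components now {1} {2,3,4,5} {6}
4 5 (5): skip — 4 and 5 already connected.
2 6 (7): add. Components now {1} {2,3,4,5,6}
1 2 (8): add. Components now {1,2,3,4,5,6}
Edges rejected before the tree was complete: 1.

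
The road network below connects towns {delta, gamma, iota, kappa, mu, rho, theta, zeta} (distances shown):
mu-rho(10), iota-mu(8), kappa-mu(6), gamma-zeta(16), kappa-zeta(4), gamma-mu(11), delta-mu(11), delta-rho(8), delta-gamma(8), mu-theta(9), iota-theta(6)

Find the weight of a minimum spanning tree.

Kruskal: consider edges lightest-first.
kappa-zeta (4): add — endpoints in different components.
iota-theta (6): add — endpoints in different components.
kappa-mu (6): add — endpoints in different components.
delta-gamma (8): add — endpoints in different components.
delta-rho (8): add — endpoints in different components.
iota-mu (8): add — endpoints in different components.
mu-theta (9): skip — theta and mu already connected.
mu-rho (10): add — endpoints in different components.
MST edges: kappa-zeta, iota-theta, kappa-mu, delta-gamma, delta-rho, iota-mu, mu-rho; total weight 4+6+6+8+8+8+10 = 50.

50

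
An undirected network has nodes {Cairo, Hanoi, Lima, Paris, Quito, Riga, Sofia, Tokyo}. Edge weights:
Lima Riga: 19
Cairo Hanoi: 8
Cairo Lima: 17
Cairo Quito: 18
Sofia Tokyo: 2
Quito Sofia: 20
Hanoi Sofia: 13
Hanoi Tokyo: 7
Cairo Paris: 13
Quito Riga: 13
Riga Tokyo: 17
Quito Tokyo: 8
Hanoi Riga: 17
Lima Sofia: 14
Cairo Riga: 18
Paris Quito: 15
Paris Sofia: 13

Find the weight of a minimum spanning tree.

65

Kruskal: consider edges lightest-first.
Sofia Tokyo (2): add — endpoints in different components.
Hanoi Tokyo (7): add — endpoints in different components.
Cairo Hanoi (8): add — endpoints in different components.
Quito Tokyo (8): add — endpoints in different components.
Cairo Paris (13): add — endpoints in different components.
Hanoi Sofia (13): skip — Sofia and Hanoi already connected.
Paris Sofia (13): skip — Paris and Sofia already connected.
Quito Riga (13): add — endpoints in different components.
Lima Sofia (14): add — endpoints in different components.
MST edges: Sofia Tokyo, Hanoi Tokyo, Cairo Hanoi, Quito Tokyo, Cairo Paris, Quito Riga, Lima Sofia; total weight 2+7+8+8+13+13+14 = 65.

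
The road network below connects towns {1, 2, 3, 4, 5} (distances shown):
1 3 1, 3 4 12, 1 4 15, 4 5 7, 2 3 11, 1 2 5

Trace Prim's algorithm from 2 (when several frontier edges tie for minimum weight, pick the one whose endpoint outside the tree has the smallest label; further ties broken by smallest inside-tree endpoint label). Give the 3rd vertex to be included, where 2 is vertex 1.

Prim's algorithm from 2:
Step 1: cheapest edge leaving the tree is 1 2 (5); add 1.
Step 2: cheapest edge leaving the tree is 1 3 (1); add 3.
Step 3: cheapest edge leaving the tree is 3 4 (12); add 4.
Step 4: cheapest edge leaving the tree is 4 5 (7); add 5.
Vertex order: 2, 1, 3, 4, 5. The 3rd vertex is 3.

3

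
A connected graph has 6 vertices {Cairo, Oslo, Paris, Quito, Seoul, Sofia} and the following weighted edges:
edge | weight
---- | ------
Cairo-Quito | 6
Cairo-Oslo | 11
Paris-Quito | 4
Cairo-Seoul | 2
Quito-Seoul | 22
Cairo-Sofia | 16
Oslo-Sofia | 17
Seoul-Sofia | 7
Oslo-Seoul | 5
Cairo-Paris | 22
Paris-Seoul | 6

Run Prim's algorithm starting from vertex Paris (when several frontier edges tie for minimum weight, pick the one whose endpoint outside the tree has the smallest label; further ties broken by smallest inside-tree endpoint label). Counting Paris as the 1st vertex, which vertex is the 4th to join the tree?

Prim's algorithm from Paris:
Step 1: frontier [Paris-Quito 4, Paris-Seoul 6, Cairo-Paris 22] → take Paris-Quito (4); add Quito.
Step 2: frontier [Paris-Seoul 6, Cairo-Paris 22, Cairo-Quito 6, Quito-Seoul 22] → take Cairo-Quito (6); add Cairo.
Step 3: frontier [Cairo-Seoul 2, Cairo-Oslo 11, Cairo-Sofia 16, Paris-Seoul 6, Quito-Seoul 22] → take Cairo-Seoul (2); add Seoul.
Step 4: frontier [Cairo-Oslo 11, Cairo-Sofia 16, Oslo-Seoul 5, Seoul-Sofia 7] → take Oslo-Seoul (5); add Oslo.
Step 5: frontier [Cairo-Sofia 16, Oslo-Sofia 17, Seoul-Sofia 7] → take Seoul-Sofia (7); add Sofia.
Vertex order: Paris, Quito, Cairo, Seoul, Oslo, Sofia. The 4th vertex is Seoul.

Seoul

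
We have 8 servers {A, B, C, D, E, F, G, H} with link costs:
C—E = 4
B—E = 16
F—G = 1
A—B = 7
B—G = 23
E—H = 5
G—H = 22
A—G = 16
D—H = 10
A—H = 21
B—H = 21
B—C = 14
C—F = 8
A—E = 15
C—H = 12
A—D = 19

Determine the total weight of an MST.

49

Kruskal's algorithm — process edges by increasing weight (ties by edge label):
F—G (1): add — endpoints in different components.
C—E (4): add — endpoints in different components.
E—H (5): add — endpoints in different components.
A—B (7): add — endpoints in different components.
C—F (8): add — endpoints in different components.
D—H (10): add — endpoints in different components.
C—H (12): skip — C and H already connected.
B—C (14): add — endpoints in different components.
MST edges: F—G, C—E, E—H, A—B, C—F, D—H, B—C; total weight 1+4+5+7+8+10+14 = 49.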